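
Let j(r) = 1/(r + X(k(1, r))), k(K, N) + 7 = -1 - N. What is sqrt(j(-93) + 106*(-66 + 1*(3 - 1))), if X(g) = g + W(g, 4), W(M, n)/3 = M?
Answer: 9*I*sqrt(5109689)/247 ≈ 82.365*I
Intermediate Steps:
W(M, n) = 3*M
k(K, N) = -8 - N (k(K, N) = -7 + (-1 - N) = -8 - N)
X(g) = 4*g (X(g) = g + 3*g = 4*g)
j(r) = 1/(-32 - 3*r) (j(r) = 1/(r + 4*(-8 - r)) = 1/(r + (-32 - 4*r)) = 1/(-32 - 3*r))
sqrt(j(-93) + 106*(-66 + 1*(3 - 1))) = sqrt(1/(-32 - 3*(-93)) + 106*(-66 + 1*(3 - 1))) = sqrt(1/(-32 + 279) + 106*(-66 + 1*2)) = sqrt(1/247 + 106*(-66 + 2)) = sqrt(1/247 + 106*(-64)) = sqrt(1/247 - 6784) = sqrt(-1675647/247) = 9*I*sqrt(5109689)/247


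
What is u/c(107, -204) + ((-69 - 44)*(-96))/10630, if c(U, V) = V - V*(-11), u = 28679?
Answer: -8185349/765360 ≈ -10.695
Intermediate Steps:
c(U, V) = 12*V (c(U, V) = V - (-11)*V = V + 11*V = 12*V)
u/c(107, -204) + ((-69 - 44)*(-96))/10630 = 28679/((12*(-204))) + ((-69 - 44)*(-96))/10630 = 28679/(-2448) - 113*(-96)*(1/10630) = 28679*(-1/2448) + 10848*(1/10630) = -1687/144 + 5424/5315 = -8185349/765360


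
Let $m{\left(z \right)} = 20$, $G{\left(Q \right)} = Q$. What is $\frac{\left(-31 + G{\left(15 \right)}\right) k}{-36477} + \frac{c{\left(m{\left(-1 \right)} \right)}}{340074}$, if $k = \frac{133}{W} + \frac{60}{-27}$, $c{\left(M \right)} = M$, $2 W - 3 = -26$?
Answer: $- \frac{122048606}{20379444561} \approx -0.0059888$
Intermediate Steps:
$W = - \frac{23}{2}$ ($W = \frac{3}{2} + \frac{1}{2} \left(-26\right) = \frac{3}{2} - 13 = - \frac{23}{2} \approx -11.5$)
$k = - \frac{2854}{207}$ ($k = \frac{133}{- \frac{23}{2}} + \frac{60}{-27} = 133 \left(- \frac{2}{23}\right) + 60 \left(- \frac{1}{27}\right) = - \frac{266}{23} - \frac{20}{9} = - \frac{2854}{207} \approx -13.787$)
$\frac{\left(-31 + G{\left(15 \right)}\right) k}{-36477} + \frac{c{\left(m{\left(-1 \right)} \right)}}{340074} = \frac{\left(-31 + 15\right) \left(- \frac{2854}{207}\right)}{-36477} + \frac{20}{340074} = \left(-16\right) \left(- \frac{2854}{207}\right) \left(- \frac{1}{36477}\right) + 20 \cdot \frac{1}{340074} = \frac{45664}{207} \left(- \frac{1}{36477}\right) + \frac{10}{170037} = - \frac{45664}{7550739} + \frac{10}{170037} = - \frac{122048606}{20379444561}$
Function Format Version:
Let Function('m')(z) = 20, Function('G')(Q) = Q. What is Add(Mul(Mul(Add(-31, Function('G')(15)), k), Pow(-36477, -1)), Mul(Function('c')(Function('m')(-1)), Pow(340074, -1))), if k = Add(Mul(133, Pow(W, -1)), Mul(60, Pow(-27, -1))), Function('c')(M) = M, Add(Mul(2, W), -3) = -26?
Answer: Rational(-122048606, 20379444561) ≈ -0.0059888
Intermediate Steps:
W = Rational(-23, 2) (W = Add(Rational(3, 2), Mul(Rational(1, 2), -26)) = Add(Rational(3, 2), -13) = Rational(-23, 2) ≈ -11.500)
k = Rational(-2854, 207) (k = Add(Mul(133, Pow(Rational(-23, 2), -1)), Mul(60, Pow(-27, -1))) = Add(Mul(133, Rational(-2, 23)), Mul(60, Rational(-1, 27))) = Add(Rational(-266, 23), Rational(-20, 9)) = Rational(-2854, 207) ≈ -13.787)
Add(Mul(Mul(Add(-31, Function('G')(15)), k), Pow(-36477, -1)), Mul(Function('c')(Function('m')(-1)), Pow(340074, -1))) = Add(Mul(Mul(Add(-31, 15), Rational(-2854, 207)), Pow(-36477, -1)), Mul(20, Pow(340074, -1))) = Add(Mul(Mul(-16, Rational(-2854, 207)), Rational(-1, 36477)), Mul(20, Rational(1, 340074))) = Add(Mul(Rational(45664, 207), Rational(-1, 36477)), Rational(10, 170037)) = Add(Rational(-45664, 7550739), Rational(10, 170037)) = Rational(-122048606, 20379444561)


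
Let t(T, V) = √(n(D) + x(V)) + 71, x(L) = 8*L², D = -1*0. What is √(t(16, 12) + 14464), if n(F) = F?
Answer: √(14535 + 24*√2) ≈ 120.70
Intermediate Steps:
D = 0
t(T, V) = 71 + 2*√2*√(V²) (t(T, V) = √(0 + 8*V²) + 71 = √(8*V²) + 71 = 2*√2*√(V²) + 71 = 71 + 2*√2*√(V²))
√(t(16, 12) + 14464) = √((71 + 2*√2*√(12²)) + 14464) = √((71 + 2*√2*√144) + 14464) = √((71 + 2*√2*12) + 14464) = √((71 + 24*√2) + 14464) = √(14535 + 24*√2)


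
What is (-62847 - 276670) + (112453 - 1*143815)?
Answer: -370879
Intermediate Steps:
(-62847 - 276670) + (112453 - 1*143815) = -339517 + (112453 - 143815) = -339517 - 31362 = -370879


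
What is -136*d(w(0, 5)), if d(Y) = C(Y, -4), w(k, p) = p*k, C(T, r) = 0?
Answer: 0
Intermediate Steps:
w(k, p) = k*p
d(Y) = 0
-136*d(w(0, 5)) = -136*0 = 0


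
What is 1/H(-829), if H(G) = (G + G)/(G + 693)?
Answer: 68/829 ≈ 0.082026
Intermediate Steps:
H(G) = 2*G/(693 + G) (H(G) = (2*G)/(693 + G) = 2*G/(693 + G))
1/H(-829) = 1/(2*(-829)/(693 - 829)) = 1/(2*(-829)/(-136)) = 1/(2*(-829)*(-1/136)) = 1/(829/68) = 68/829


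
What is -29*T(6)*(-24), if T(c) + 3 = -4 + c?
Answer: -696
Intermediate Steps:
T(c) = -7 + c (T(c) = -3 + (-4 + c) = -7 + c)
-29*T(6)*(-24) = -29*(-7 + 6)*(-24) = -29*(-1)*(-24) = 29*(-24) = -696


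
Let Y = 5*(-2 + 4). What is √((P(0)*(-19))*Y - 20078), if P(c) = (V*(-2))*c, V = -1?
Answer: I*√20078 ≈ 141.7*I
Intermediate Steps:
Y = 10 (Y = 5*2 = 10)
P(c) = 2*c (P(c) = (-1*(-2))*c = 2*c)
√((P(0)*(-19))*Y - 20078) = √(((2*0)*(-19))*10 - 20078) = √((0*(-19))*10 - 20078) = √(0*10 - 20078) = √(0 - 20078) = √(-20078) = I*√20078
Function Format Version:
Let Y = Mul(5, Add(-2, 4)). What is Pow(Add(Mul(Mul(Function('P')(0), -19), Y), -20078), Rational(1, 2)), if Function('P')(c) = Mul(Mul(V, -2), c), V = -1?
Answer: Mul(I, Pow(20078, Rational(1, 2))) ≈ Mul(141.70, I)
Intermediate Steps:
Y = 10 (Y = Mul(5, 2) = 10)
Function('P')(c) = Mul(2, c) (Function('P')(c) = Mul(Mul(-1, -2), c) = Mul(2, c))
Pow(Add(Mul(Mul(Function('P')(0), -19), Y), -20078), Rational(1, 2)) = Pow(Add(Mul(Mul(Mul(2, 0), -19), 10), -20078), Rational(1, 2)) = Pow(Add(Mul(Mul(0, -19), 10), -20078), Rational(1, 2)) = Pow(Add(Mul(0, 10), -20078), Rational(1, 2)) = Pow(Add(0, -20078), Rational(1, 2)) = Pow(-20078, Rational(1, 2)) = Mul(I, Pow(20078, Rational(1, 2)))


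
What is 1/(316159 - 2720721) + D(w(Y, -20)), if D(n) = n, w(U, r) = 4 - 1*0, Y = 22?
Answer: 9618247/2404562 ≈ 4.0000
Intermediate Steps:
w(U, r) = 4 (w(U, r) = 4 + 0 = 4)
1/(316159 - 2720721) + D(w(Y, -20)) = 1/(316159 - 2720721) + 4 = 1/(-2404562) + 4 = -1/2404562 + 4 = 9618247/2404562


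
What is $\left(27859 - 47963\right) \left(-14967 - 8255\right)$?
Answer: $466855088$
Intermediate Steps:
$\left(27859 - 47963\right) \left(-14967 - 8255\right) = \left(-20104\right) \left(-23222\right) = 466855088$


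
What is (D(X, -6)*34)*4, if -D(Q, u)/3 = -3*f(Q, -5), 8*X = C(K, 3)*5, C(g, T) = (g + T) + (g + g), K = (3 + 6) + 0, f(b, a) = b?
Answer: 22950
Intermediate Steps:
K = 9 (K = 9 + 0 = 9)
C(g, T) = T + 3*g (C(g, T) = (T + g) + 2*g = T + 3*g)
X = 75/4 (X = ((3 + 3*9)*5)/8 = ((3 + 27)*5)/8 = (30*5)/8 = (⅛)*150 = 75/4 ≈ 18.750)
D(Q, u) = 9*Q (D(Q, u) = -(-9)*Q = 9*Q)
(D(X, -6)*34)*4 = ((9*(75/4))*34)*4 = ((675/4)*34)*4 = (11475/2)*4 = 22950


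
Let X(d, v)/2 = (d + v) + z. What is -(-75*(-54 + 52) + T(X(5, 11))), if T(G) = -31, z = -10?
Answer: -119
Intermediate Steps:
X(d, v) = -20 + 2*d + 2*v (X(d, v) = 2*((d + v) - 10) = 2*(-10 + d + v) = -20 + 2*d + 2*v)
-(-75*(-54 + 52) + T(X(5, 11))) = -(-75*(-54 + 52) - 31) = -(-75*(-2) - 31) = -(150 - 31) = -1*119 = -119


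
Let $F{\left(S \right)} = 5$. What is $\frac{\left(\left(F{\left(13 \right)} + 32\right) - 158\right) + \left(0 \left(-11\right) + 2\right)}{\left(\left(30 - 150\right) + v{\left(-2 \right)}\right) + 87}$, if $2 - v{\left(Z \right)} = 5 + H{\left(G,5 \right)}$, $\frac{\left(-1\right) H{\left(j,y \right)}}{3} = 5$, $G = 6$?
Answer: $\frac{17}{3} \approx 5.6667$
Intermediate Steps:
$H{\left(j,y \right)} = -15$ ($H{\left(j,y \right)} = \left(-3\right) 5 = -15$)
$v{\left(Z \right)} = 12$ ($v{\left(Z \right)} = 2 - \left(5 - 15\right) = 2 - -10 = 2 + 10 = 12$)
$\frac{\left(\left(F{\left(13 \right)} + 32\right) - 158\right) + \left(0 \left(-11\right) + 2\right)}{\left(\left(30 - 150\right) + v{\left(-2 \right)}\right) + 87} = \frac{\left(\left(5 + 32\right) - 158\right) + \left(0 \left(-11\right) + 2\right)}{\left(\left(30 - 150\right) + 12\right) + 87} = \frac{\left(37 - 158\right) + \left(0 + 2\right)}{\left(-120 + 12\right) + 87} = \frac{-121 + 2}{-108 + 87} = - \frac{119}{-21} = \left(-119\right) \left(- \frac{1}{21}\right) = \frac{17}{3}$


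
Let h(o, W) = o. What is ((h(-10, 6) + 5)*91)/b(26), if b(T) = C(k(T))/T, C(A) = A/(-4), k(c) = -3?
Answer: -47320/3 ≈ -15773.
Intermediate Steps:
C(A) = -A/4 (C(A) = A*(-1/4) = -A/4)
b(T) = 3/(4*T) (b(T) = (-1/4*(-3))/T = 3/(4*T))
((h(-10, 6) + 5)*91)/b(26) = ((-10 + 5)*91)/(((3/4)/26)) = (-5*91)/(((3/4)*(1/26))) = -455/3/104 = -455*104/3 = -47320/3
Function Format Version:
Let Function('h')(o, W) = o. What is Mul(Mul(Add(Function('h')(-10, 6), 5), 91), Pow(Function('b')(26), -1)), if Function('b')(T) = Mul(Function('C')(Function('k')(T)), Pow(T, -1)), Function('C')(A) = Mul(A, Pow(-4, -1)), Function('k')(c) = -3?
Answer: Rational(-47320, 3) ≈ -15773.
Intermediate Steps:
Function('C')(A) = Mul(Rational(-1, 4), A) (Function('C')(A) = Mul(A, Rational(-1, 4)) = Mul(Rational(-1, 4), A))
Function('b')(T) = Mul(Rational(3, 4), Pow(T, -1)) (Function('b')(T) = Mul(Mul(Rational(-1, 4), -3), Pow(T, -1)) = Mul(Rational(3, 4), Pow(T, -1)))
Mul(Mul(Add(Function('h')(-10, 6), 5), 91), Pow(Function('b')(26), -1)) = Mul(Mul(Add(-10, 5), 91), Pow(Mul(Rational(3, 4), Pow(26, -1)), -1)) = Mul(Mul(-5, 91), Pow(Mul(Rational(3, 4), Rational(1, 26)), -1)) = Mul(-455, Pow(Rational(3, 104), -1)) = Mul(-455, Rational(104, 3)) = Rational(-47320, 3)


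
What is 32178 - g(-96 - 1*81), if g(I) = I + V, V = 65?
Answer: 32290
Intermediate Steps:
g(I) = 65 + I (g(I) = I + 65 = 65 + I)
32178 - g(-96 - 1*81) = 32178 - (65 + (-96 - 1*81)) = 32178 - (65 + (-96 - 81)) = 32178 - (65 - 177) = 32178 - 1*(-112) = 32178 + 112 = 32290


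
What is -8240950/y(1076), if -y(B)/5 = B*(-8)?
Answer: -824095/4304 ≈ -191.47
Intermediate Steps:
y(B) = 40*B (y(B) = -5*B*(-8) = -(-40)*B = 40*B)
-8240950/y(1076) = -8240950/(40*1076) = -8240950/43040 = -8240950*1/43040 = -824095/4304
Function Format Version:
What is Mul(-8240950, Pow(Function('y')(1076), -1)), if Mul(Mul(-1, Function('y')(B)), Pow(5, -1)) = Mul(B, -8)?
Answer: Rational(-824095, 4304) ≈ -191.47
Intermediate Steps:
Function('y')(B) = Mul(40, B) (Function('y')(B) = Mul(-5, Mul(B, -8)) = Mul(-5, Mul(-8, B)) = Mul(40, B))
Mul(-8240950, Pow(Function('y')(1076), -1)) = Mul(-8240950, Pow(Mul(40, 1076), -1)) = Mul(-8240950, Pow(43040, -1)) = Mul(-8240950, Rational(1, 43040)) = Rational(-824095, 4304)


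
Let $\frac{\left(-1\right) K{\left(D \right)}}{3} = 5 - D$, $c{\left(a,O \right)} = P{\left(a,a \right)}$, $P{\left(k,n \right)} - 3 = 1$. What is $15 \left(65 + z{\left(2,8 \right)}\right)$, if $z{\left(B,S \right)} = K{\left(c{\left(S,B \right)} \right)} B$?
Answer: $885$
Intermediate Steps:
$P{\left(k,n \right)} = 4$ ($P{\left(k,n \right)} = 3 + 1 = 4$)
$c{\left(a,O \right)} = 4$
$K{\left(D \right)} = -15 + 3 D$ ($K{\left(D \right)} = - 3 \left(5 - D\right) = -15 + 3 D$)
$z{\left(B,S \right)} = - 3 B$ ($z{\left(B,S \right)} = \left(-15 + 3 \cdot 4\right) B = \left(-15 + 12\right) B = - 3 B$)
$15 \left(65 + z{\left(2,8 \right)}\right) = 15 \left(65 - 6\right) = 15 \cdot 59 = 885$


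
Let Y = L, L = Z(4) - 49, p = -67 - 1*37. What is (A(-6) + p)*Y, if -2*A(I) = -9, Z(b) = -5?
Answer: 5373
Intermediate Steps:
A(I) = 9/2 (A(I) = -½*(-9) = 9/2)
p = -104 (p = -67 - 37 = -104)
L = -54 (L = -5 - 49 = -54)
Y = -54
(A(-6) + p)*Y = (9/2 - 104)*(-54) = -199/2*(-54) = 5373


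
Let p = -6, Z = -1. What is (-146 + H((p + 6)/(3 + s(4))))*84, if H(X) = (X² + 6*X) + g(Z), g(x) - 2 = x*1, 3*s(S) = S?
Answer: -12180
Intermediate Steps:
s(S) = S/3
g(x) = 2 + x (g(x) = 2 + x*1 = 2 + x)
H(X) = 1 + X² + 6*X (H(X) = (X² + 6*X) + (2 - 1) = (X² + 6*X) + 1 = 1 + X² + 6*X)
(-146 + H((p + 6)/(3 + s(4))))*84 = (-146 + (1 + ((-6 + 6)/(3 + (⅓)*4))² + 6*((-6 + 6)/(3 + (⅓)*4))))*84 = (-146 + (1 + (0/(3 + 4/3))² + 6*(0/(3 + 4/3))))*84 = (-146 + (1 + (0/(13/3))² + 6*(0/(13/3))))*84 = (-146 + (1 + (0*(3/13))² + 6*(0*(3/13))))*84 = (-146 + (1 + 0² + 6*0))*84 = (-146 + (1 + 0 + 0))*84 = (-146 + 1)*84 = -145*84 = -12180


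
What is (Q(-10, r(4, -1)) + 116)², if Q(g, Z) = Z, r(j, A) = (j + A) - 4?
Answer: 13225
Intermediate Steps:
r(j, A) = -4 + A + j (r(j, A) = (A + j) - 4 = -4 + A + j)
(Q(-10, r(4, -1)) + 116)² = ((-4 - 1 + 4) + 116)² = (-1 + 116)² = 115² = 13225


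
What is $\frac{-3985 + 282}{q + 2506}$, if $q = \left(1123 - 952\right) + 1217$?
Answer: $- \frac{3703}{3894} \approx -0.95095$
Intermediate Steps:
$q = 1388$ ($q = 171 + 1217 = 1388$)
$\frac{-3985 + 282}{q + 2506} = \frac{-3985 + 282}{1388 + 2506} = - \frac{3703}{3894}$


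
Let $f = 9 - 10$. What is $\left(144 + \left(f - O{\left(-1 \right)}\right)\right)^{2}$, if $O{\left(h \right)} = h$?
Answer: $20736$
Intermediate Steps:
$f = -1$
$\left(144 + \left(f - O{\left(-1 \right)}\right)\right)^{2} = \left(144 - 0\right)^{2} = \left(144 + \left(-1 + 1\right)\right)^{2} = \left(144 + 0\right)^{2} = 144^{2} = 20736$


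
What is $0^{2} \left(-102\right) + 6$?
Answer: $6$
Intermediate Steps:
$0^{2} \left(-102\right) + 6 = 0 \left(-102\right) + 6 = 0 + 6 = 6$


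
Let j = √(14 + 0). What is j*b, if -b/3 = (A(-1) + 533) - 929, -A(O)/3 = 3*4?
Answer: 1296*√14 ≈ 4849.2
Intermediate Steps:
A(O) = -36 (A(O) = -9*4 = -3*12 = -36)
b = 1296 (b = -3*((-36 + 533) - 929) = -3*(497 - 929) = -3*(-432) = 1296)
j = √14 ≈ 3.7417
j*b = √14*1296 = 1296*√14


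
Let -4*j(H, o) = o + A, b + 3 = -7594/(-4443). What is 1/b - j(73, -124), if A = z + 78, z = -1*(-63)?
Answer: 79723/22940 ≈ 3.4753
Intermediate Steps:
b = -5735/4443 (b = -3 - 7594/(-4443) = -3 - 7594*(-1/4443) = -3 + 7594/4443 = -5735/4443 ≈ -1.2908)
z = 63
A = 141 (A = 63 + 78 = 141)
j(H, o) = -141/4 - o/4 (j(H, o) = -(o + 141)/4 = -(141 + o)/4 = -141/4 - o/4)
1/b - j(73, -124) = 1/(-5735/4443) - (-141/4 - ¼*(-124)) = -4443/5735 - (-141/4 + 31) = -4443/5735 - 1*(-17/4) = -4443/5735 + 17/4 = 79723/22940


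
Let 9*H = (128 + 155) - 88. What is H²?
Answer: 4225/9 ≈ 469.44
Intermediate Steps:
H = 65/3 (H = ((128 + 155) - 88)/9 = (283 - 88)/9 = (⅑)*195 = 65/3 ≈ 21.667)
H² = (65/3)² = 4225/9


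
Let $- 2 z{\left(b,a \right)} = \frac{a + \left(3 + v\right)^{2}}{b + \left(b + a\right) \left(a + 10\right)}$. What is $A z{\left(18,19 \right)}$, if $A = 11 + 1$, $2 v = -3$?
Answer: $- \frac{255}{2182} \approx -0.11687$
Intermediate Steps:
$v = - \frac{3}{2}$ ($v = \frac{1}{2} \left(-3\right) = - \frac{3}{2} \approx -1.5$)
$A = 12$
$z{\left(b,a \right)} = - \frac{\frac{9}{4} + a}{2 \left(b + \left(10 + a\right) \left(a + b\right)\right)}$ ($z{\left(b,a \right)} = - \frac{\left(a + \left(3 - \frac{3}{2}\right)^{2}\right) \frac{1}{b + \left(b + a\right) \left(a + 10\right)}}{2} = - \frac{\left(a + \left(\frac{3}{2}\right)^{2}\right) \frac{1}{b + \left(a + b\right) \left(10 + a\right)}}{2} = - \frac{\left(a + \frac{9}{4}\right) \frac{1}{b + \left(10 + a\right) \left(a + b\right)}}{2} = - \frac{\left(\frac{9}{4} + a\right) \frac{1}{b + \left(10 + a\right) \left(a + b\right)}}{2} = - \frac{\frac{1}{b + \left(10 + a\right) \left(a + b\right)} \left(\frac{9}{4} + a\right)}{2} = - \frac{\frac{9}{4} + a}{2 \left(b + \left(10 + a\right) \left(a + b\right)\right)}$)
$A z{\left(18,19 \right)} = 12 \frac{- \frac{9}{8} - \frac{19}{2}}{19^{2} + 10 \cdot 19 + 11 \cdot 18 + 19 \cdot 18} = 12 \frac{- \frac{9}{8} - \frac{19}{2}}{361 + 190 + 198 + 342} = 12 \cdot \frac{1}{1091} \left(- \frac{85}{8}\right) = 12 \left(- \frac{85}{8728}\right) = - \frac{255}{2182}$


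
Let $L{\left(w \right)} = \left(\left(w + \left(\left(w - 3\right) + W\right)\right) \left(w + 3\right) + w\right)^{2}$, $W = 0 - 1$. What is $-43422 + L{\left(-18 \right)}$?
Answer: $295302$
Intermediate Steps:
$W = -1$
$L{\left(w \right)} = \left(w + \left(-4 + 2 w\right) \left(3 + w\right)\right)^{2}$ ($L{\left(w \right)} = \left(\left(w + \left(\left(w - 3\right) - 1\right)\right) \left(w + 3\right) + w\right)^{2} = \left(\left(w + \left(\left(-3 + w\right) - 1\right)\right) \left(3 + w\right) + w\right)^{2} = \left(\left(w + \left(-4 + w\right)\right) \left(3 + w\right) + w\right)^{2} = \left(\left(-4 + 2 w\right) \left(3 + w\right) + w\right)^{2} = \left(w + \left(-4 + 2 w\right) \left(3 + w\right)\right)^{2}$)
$-43422 + L{\left(-18 \right)} = -43422 + \left(-12 + 2 \left(-18\right)^{2} + 3 \left(-18\right)\right)^{2} = -43422 + \left(-12 + 2 \cdot 324 - 54\right)^{2} = -43422 + \left(-12 + 648 - 54\right)^{2} = -43422 + 582^{2} = -43422 + 338724 = 295302$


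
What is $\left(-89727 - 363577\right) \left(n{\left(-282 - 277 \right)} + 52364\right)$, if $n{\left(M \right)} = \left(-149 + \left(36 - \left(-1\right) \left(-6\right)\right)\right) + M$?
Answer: $-23429470544$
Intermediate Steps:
$n{\left(M \right)} = -119 + M$ ($n{\left(M \right)} = \left(-149 + \left(36 - 6\right)\right) + M = \left(-149 + 30\right) + M = -119 + M$)
$\left(-89727 - 363577\right) \left(n{\left(-282 - 277 \right)} + 52364\right) = \left(-89727 - 363577\right) \left(\left(-119 - 559\right) + 52364\right) = - 453304 \left(\left(-119 - 559\right) + 52364\right) = - 453304 \left(-678 + 52364\right) = \left(-453304\right) 51686 = -23429470544$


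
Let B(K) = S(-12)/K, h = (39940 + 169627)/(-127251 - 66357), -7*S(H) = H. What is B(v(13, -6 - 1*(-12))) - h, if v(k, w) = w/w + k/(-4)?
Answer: 434393/1355256 ≈ 0.32052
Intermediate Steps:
S(H) = -H/7
v(k, w) = 1 - k/4 (v(k, w) = 1 + k*(-¼) = 1 - k/4)
h = -209567/193608 (h = 209567/(-193608) = 209567*(-1/193608) = -209567/193608 ≈ -1.0824)
B(K) = 12/(7*K) (B(K) = (-⅐*(-12))/K = 12/(7*K))
B(v(13, -6 - 1*(-12))) - h = 12/(7*(1 - ¼*13)) - 1*(-209567/193608) = 12/(7*(1 - 13/4)) + 209567/193608 = 12/(7*(-9/4)) + 209567/193608 = (12/7)*(-4/9) + 209567/193608 = -16/21 + 209567/193608 = 434393/1355256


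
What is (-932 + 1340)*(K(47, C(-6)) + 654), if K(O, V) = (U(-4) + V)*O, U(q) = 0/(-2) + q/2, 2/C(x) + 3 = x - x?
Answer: 215696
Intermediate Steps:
C(x) = -⅔ (C(x) = 2/(-3 + (x - x)) = 2/(-3 + 0) = 2/(-3) = 2*(-⅓) = -⅔)
U(q) = q/2 (U(q) = 0*(-½) + q*(½) = 0 + q/2 = q/2)
K(O, V) = O*(-2 + V) (K(O, V) = ((½)*(-4) + V)*O = (-2 + V)*O = O*(-2 + V))
(-932 + 1340)*(K(47, C(-6)) + 654) = (-932 + 1340)*(47*(-2 - ⅔) + 654) = 408*(47*(-8/3) + 654) = 408*(-376/3 + 654) = 408*(1586/3) = 215696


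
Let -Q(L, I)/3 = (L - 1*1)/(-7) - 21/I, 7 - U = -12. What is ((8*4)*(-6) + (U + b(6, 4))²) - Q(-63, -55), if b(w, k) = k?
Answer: 140746/385 ≈ 365.57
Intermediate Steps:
U = 19 (U = 7 - 1*(-12) = 7 + 12 = 19)
Q(L, I) = -3/7 + 63/I + 3*L/7 (Q(L, I) = -3*((L - 1*1)/(-7) - 21/I) = -3*((L - 1)*(-⅐) - 21/I) = -3*((-1 + L)*(-⅐) - 21/I) = -3*((⅐ - L/7) - 21/I) = -3*(⅐ - 21/I - L/7) = -3/7 + 63/I + 3*L/7)
((8*4)*(-6) + (U + b(6, 4))²) - Q(-63, -55) = ((8*4)*(-6) + (19 + 4)²) - 3*(147 - 55*(-1 - 63))/(7*(-55)) = (32*(-6) + 23²) - 3*(-1)*(147 - 55*(-64))/(7*55) = (-192 + 529) - 3*(-1)*(147 + 3520)/(7*55) = 337 - 3*(-1)*3667/(7*55) = 337 - 1*(-11001/385) = 337 + 11001/385 = 140746/385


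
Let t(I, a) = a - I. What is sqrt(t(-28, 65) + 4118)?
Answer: sqrt(4211) ≈ 64.892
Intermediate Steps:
sqrt(t(-28, 65) + 4118) = sqrt((65 - 1*(-28)) + 4118) = sqrt((65 + 28) + 4118) = sqrt(93 + 4118) = sqrt(4211)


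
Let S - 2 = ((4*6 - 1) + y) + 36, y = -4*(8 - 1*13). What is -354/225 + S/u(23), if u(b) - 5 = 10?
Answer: 287/75 ≈ 3.8267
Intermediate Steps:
u(b) = 15 (u(b) = 5 + 10 = 15)
y = 20 (y = -4*(8 - 13) = -4*(-5) = 20)
S = 81 (S = 2 + (((4*6 - 1) + 20) + 36) = 2 + (((24 - 1) + 20) + 36) = 2 + ((23 + 20) + 36) = 2 + (43 + 36) = 2 + 79 = 81)
-354/225 + S/u(23) = -354/225 + 81/15 = -354*1/225 + 81*(1/15) = -118/75 + 27/5 = 287/75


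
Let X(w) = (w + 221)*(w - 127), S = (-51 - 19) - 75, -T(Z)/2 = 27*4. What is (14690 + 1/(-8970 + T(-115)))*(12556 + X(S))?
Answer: -547596011662/4593 ≈ -1.1922e+8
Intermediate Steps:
T(Z) = -216 (T(Z) = -54*4 = -2*108 = -216)
S = -145 (S = -70 - 75 = -145)
X(w) = (-127 + w)*(221 + w) (X(w) = (221 + w)*(-127 + w) = (-127 + w)*(221 + w))
(14690 + 1/(-8970 + T(-115)))*(12556 + X(S)) = (14690 + 1/(-8970 - 216))*(12556 + (-28067 + (-145)**2 + 94*(-145))) = (14690 + 1/(-9186))*(12556 + (-28067 + 21025 - 13630)) = (14690 - 1/9186)*(12556 - 20672) = (134942339/9186)*(-8116) = -547596011662/4593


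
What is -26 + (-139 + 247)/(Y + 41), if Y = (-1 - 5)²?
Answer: -1894/77 ≈ -24.597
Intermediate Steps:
Y = 36 (Y = (-6)² = 36)
-26 + (-139 + 247)/(Y + 41) = -26 + (-139 + 247)/(36 + 41) = -26 + 108/77 = -1894/77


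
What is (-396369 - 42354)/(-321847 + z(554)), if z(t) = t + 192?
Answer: 438723/321101 ≈ 1.3663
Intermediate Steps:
z(t) = 192 + t
(-396369 - 42354)/(-321847 + z(554)) = (-396369 - 42354)/(-321847 + (192 + 554)) = -438723/(-321847 + 746) = -438723/(-321101) = -438723*(-1/321101) = 438723/321101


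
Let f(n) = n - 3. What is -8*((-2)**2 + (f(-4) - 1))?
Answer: 32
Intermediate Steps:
f(n) = -3 + n
-8*((-2)**2 + (f(-4) - 1)) = -8*((-2)**2 + ((-3 - 4) - 1)) = -8*(4 + (-7 - 1)) = -8*(4 - 8) = -8*(-4) = 32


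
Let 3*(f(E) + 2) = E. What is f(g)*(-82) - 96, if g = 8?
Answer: -452/3 ≈ -150.67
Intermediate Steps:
f(E) = -2 + E/3
f(g)*(-82) - 96 = (-2 + (⅓)*8)*(-82) - 96 = (-2 + 8/3)*(-82) - 96 = (⅔)*(-82) - 96 = -164/3 - 96 = -452/3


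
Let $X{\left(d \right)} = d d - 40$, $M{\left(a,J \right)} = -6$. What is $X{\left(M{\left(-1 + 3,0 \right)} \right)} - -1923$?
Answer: $1919$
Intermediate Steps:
$X{\left(d \right)} = -40 + d^{2}$ ($X{\left(d \right)} = d^{2} - 40 = -40 + d^{2}$)
$X{\left(M{\left(-1 + 3,0 \right)} \right)} - -1923 = \left(-40 + \left(-6\right)^{2}\right) - -1923 = \left(-40 + 36\right) + 1923 = -4 + 1923 = 1919$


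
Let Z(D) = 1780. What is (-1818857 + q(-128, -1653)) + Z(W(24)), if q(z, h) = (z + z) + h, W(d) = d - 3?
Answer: -1818986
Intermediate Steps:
W(d) = -3 + d
q(z, h) = h + 2*z (q(z, h) = 2*z + h = h + 2*z)
(-1818857 + q(-128, -1653)) + Z(W(24)) = (-1818857 + (-1653 + 2*(-128))) + 1780 = (-1818857 + (-1653 - 256)) + 1780 = (-1818857 - 1909) + 1780 = -1820766 + 1780 = -1818986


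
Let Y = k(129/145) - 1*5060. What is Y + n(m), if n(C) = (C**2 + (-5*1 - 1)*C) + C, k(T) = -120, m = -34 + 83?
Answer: -3024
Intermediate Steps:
m = 49
Y = -5180 (Y = -120 - 1*5060 = -120 - 5060 = -5180)
n(C) = C**2 - 5*C (n(C) = (C**2 + (-5 - 1)*C) + C = (C**2 - 6*C) + C = C**2 - 5*C)
Y + n(m) = -5180 + 49*(-5 + 49) = -5180 + 49*44 = -5180 + 2156 = -3024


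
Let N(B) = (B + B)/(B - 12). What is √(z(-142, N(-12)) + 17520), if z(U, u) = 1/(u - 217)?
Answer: 7*√463386/36 ≈ 132.36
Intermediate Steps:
N(B) = 2*B/(-12 + B) (N(B) = (2*B)/(-12 + B) = 2*B/(-12 + B))
z(U, u) = 1/(-217 + u)
√(z(-142, N(-12)) + 17520) = √(1/(-217 + 2*(-12)/(-12 - 12)) + 17520) = √(1/(-217 + 2*(-12)/(-24)) + 17520) = √(1/(-217 + 2*(-12)*(-1/24)) + 17520) = √(1/(-217 + 1) + 17520) = √(1/(-216) + 17520) = √(-1/216 + 17520) = √(3784319/216) = 7*√463386/36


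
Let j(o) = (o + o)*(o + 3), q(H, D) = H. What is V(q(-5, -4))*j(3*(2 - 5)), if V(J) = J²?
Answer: 2700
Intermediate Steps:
j(o) = 2*o*(3 + o) (j(o) = (2*o)*(3 + o) = 2*o*(3 + o))
V(q(-5, -4))*j(3*(2 - 5)) = (-5)²*(2*(3*(2 - 5))*(3 + 3*(2 - 5))) = 25*(2*(3*(-3))*(3 + 3*(-3))) = 25*(2*(-9)*(3 - 9)) = 25*(2*(-9)*(-6)) = 25*108 = 2700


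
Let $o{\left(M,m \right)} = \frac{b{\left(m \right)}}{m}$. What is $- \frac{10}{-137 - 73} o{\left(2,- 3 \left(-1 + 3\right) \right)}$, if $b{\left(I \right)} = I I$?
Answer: $- \frac{2}{7} \approx -0.28571$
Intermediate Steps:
$b{\left(I \right)} = I^{2}$
$o{\left(M,m \right)} = m$ ($o{\left(M,m \right)} = \frac{m^{2}}{m} = m$)
$- \frac{10}{-137 - 73} o{\left(2,- 3 \left(-1 + 3\right) \right)} = - \frac{10}{-137 - 73} \left(- 3 \left(-1 + 3\right)\right) = - \frac{10}{-210} \left(\left(-3\right) 2\right) = \left(-10\right) \left(- \frac{1}{210}\right) \left(-6\right) = \frac{1}{21} \left(-6\right) = - \frac{2}{7}$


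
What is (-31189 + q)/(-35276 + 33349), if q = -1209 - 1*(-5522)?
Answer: 26876/1927 ≈ 13.947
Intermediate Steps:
q = 4313 (q = -1209 + 5522 = 4313)
(-31189 + q)/(-35276 + 33349) = (-31189 + 4313)/(-35276 + 33349) = -26876/(-1927) = -26876*(-1/1927) = 26876/1927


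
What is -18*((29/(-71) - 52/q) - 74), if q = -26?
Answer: 92538/71 ≈ 1303.4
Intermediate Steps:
-18*((29/(-71) - 52/q) - 74) = -18*((29/(-71) - 52/(-26)) - 74) = -18*((29*(-1/71) - 52*(-1/26)) - 74) = -18*((-29/71 + 2) - 74) = -18*(113/71 - 74) = -18*(-5141/71) = 92538/71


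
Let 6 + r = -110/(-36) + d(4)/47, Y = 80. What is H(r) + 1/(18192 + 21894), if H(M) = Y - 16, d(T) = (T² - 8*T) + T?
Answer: 2565505/40086 ≈ 64.000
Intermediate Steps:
d(T) = T² - 7*T
r = -2707/846 (r = -6 + (-110/(-36) + (4*(-7 + 4))/47) = -6 + (-110*(-1/36) + (4*(-3))*(1/47)) = -6 + (55/18 - 12*1/47) = -6 + (55/18 - 12/47) = -6 + 2369/846 = -2707/846 ≈ -3.1998)
H(M) = 64 (H(M) = 80 - 16 = 64)
H(r) + 1/(18192 + 21894) = 64 + 1/(18192 + 21894) = 64 + 1/40086 = 2565505/40086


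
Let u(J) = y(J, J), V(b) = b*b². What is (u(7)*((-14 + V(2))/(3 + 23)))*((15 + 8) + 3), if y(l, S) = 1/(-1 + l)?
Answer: -1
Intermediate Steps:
V(b) = b³
u(J) = 1/(-1 + J)
(u(7)*((-14 + V(2))/(3 + 23)))*((15 + 8) + 3) = (((-14 + 2³)/(3 + 23))/(-1 + 7))*((15 + 8) + 3) = (((-14 + 8)/26)/6)*(23 + 3) = ((-6*1/26)/6)*26 = ((⅙)*(-3/13))*26 = -1/26*26 = -1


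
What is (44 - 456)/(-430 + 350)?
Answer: 103/20 ≈ 5.1500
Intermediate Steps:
(44 - 456)/(-430 + 350) = -412/(-80) = -412*(-1/80) = 103/20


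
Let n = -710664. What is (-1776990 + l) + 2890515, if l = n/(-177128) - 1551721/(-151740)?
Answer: 3741130319147581/3359675340 ≈ 1.1135e+6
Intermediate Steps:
l = 47836174081/3359675340 (l = -710664/(-177128) - 1551721/(-151740) = -710664*(-1/177128) - 1551721*(-1/151740) = 88833/22141 + 1551721/151740 = 47836174081/3359675340 ≈ 14.238)
(-1776990 + l) + 2890515 = (-1776990 + 47836174081/3359675340) + 2890515 = -5970061646252519/3359675340 + 2890515 = 3741130319147581/3359675340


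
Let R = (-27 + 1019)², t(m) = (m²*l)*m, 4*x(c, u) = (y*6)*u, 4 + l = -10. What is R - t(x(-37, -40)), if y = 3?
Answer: -80663936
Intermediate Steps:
l = -14 (l = -4 - 10 = -14)
x(c, u) = 9*u/2 (x(c, u) = ((3*6)*u)/4 = (18*u)/4 = 9*u/2)
t(m) = -14*m³ (t(m) = (m²*(-14))*m = (-14*m²)*m = -14*m³)
R = 984064 (R = 992² = 984064)
R - t(x(-37, -40)) = 984064 - (-14)*((9/2)*(-40))³ = 984064 - (-14)*(-180)³ = 984064 - (-14)*(-5832000) = 984064 - 1*81648000 = 984064 - 81648000 = -80663936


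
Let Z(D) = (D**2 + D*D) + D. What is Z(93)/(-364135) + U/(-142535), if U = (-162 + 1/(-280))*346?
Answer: 502099326451/1453255502300 ≈ 0.34550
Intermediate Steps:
U = -7847453/140 (U = (-162 - 1/280)*346 = -45361/280*346 = -7847453/140 ≈ -56053.)
Z(D) = D + 2*D**2 (Z(D) = (D**2 + D**2) + D = 2*D**2 + D = D + 2*D**2)
Z(93)/(-364135) + U/(-142535) = (93*(1 + 2*93))/(-364135) - 7847453/140/(-142535) = (93*(1 + 186))*(-1/364135) - 7847453/140*(-1/142535) = (93*187)*(-1/364135) + 7847453/19954900 = 17391*(-1/364135) + 7847453/19954900 = -17391/364135 + 7847453/19954900 = 502099326451/1453255502300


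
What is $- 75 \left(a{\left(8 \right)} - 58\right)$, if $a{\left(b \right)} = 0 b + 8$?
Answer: $3750$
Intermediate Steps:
$a{\left(b \right)} = 8$ ($a{\left(b \right)} = 0 + 8 = 8$)
$- 75 \left(a{\left(8 \right)} - 58\right) = - 75 \left(8 - 58\right) = \left(-75\right) \left(-50\right) = 3750$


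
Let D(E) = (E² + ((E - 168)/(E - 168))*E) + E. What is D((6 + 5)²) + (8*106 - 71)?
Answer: 15660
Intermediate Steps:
D(E) = E² + 2*E (D(E) = (E² + ((-168 + E)/(-168 + E))*E) + E = (E² + 1*E) + E = (E² + E) + E = (E + E²) + E = E² + 2*E)
D((6 + 5)²) + (8*106 - 71) = (6 + 5)²*(2 + (6 + 5)²) + (8*106 - 71) = 11²*(2 + 11²) + (848 - 71) = 121*(2 + 121) + 777 = 121*123 + 777 = 14883 + 777 = 15660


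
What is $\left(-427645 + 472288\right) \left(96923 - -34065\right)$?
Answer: $5847697284$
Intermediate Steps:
$\left(-427645 + 472288\right) \left(96923 - -34065\right) = 44643 \left(96923 + \left(-4481 + 38546\right)\right) = 44643 \left(96923 + 34065\right) = 44643 \cdot 130988 = 5847697284$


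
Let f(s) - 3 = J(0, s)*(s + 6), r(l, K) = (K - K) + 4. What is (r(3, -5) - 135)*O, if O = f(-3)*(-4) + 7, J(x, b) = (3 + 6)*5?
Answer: 71395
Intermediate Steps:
J(x, b) = 45 (J(x, b) = 9*5 = 45)
r(l, K) = 4 (r(l, K) = 0 + 4 = 4)
f(s) = 273 + 45*s (f(s) = 3 + 45*(s + 6) = 3 + 45*(6 + s) = 3 + (270 + 45*s) = 273 + 45*s)
O = -545 (O = (273 + 45*(-3))*(-4) + 7 = (273 - 135)*(-4) + 7 = 138*(-4) + 7 = -552 + 7 = -545)
(r(3, -5) - 135)*O = (4 - 135)*(-545) = -131*(-545) = 71395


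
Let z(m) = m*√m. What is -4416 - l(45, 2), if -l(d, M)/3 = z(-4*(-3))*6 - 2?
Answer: -4422 + 432*√3 ≈ -3673.8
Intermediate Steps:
z(m) = m^(3/2)
l(d, M) = 6 - 432*√3 (l(d, M) = -3*((-4*(-3))^(3/2)*6 - 2) = -3*(12^(3/2)*6 - 2) = -3*((24*√3)*6 - 2) = -3*(144*√3 - 2) = -3*(-2 + 144*√3) = 6 - 432*√3)
-4416 - l(45, 2) = -4416 - (6 - 432*√3) = -4416 + (-6 + 432*√3) = -4422 + 432*√3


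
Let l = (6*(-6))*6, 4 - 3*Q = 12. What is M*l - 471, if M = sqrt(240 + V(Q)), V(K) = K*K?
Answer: -471 - 288*sqrt(139) ≈ -3866.5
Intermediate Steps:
Q = -8/3 (Q = 4/3 - 1/3*12 = 4/3 - 4 = -8/3 ≈ -2.6667)
l = -216 (l = -36*6 = -216)
V(K) = K**2
M = 4*sqrt(139)/3 (M = sqrt(240 + (-8/3)**2) = sqrt(240 + 64/9) = sqrt(2224/9) = 4*sqrt(139)/3 ≈ 15.720)
M*l - 471 = (4*sqrt(139)/3)*(-216) - 471 = -288*sqrt(139) - 471 = -471 - 288*sqrt(139)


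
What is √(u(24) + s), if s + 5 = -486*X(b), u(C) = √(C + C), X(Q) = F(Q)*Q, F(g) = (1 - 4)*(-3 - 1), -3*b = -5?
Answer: √(-9725 + 4*√3) ≈ 98.58*I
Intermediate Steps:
b = 5/3 (b = -⅓*(-5) = 5/3 ≈ 1.6667)
F(g) = 12 (F(g) = -3*(-4) = 12)
X(Q) = 12*Q
u(C) = √2*√C (u(C) = √(2*C) = √2*√C)
s = -9725 (s = -5 - 5832*5/3 = -5 - 486*20 = -5 - 9720 = -9725)
√(u(24) + s) = √(√2*√24 - 9725) = √(√2*(2*√6) - 9725) = √(4*√3 - 9725) = √(-9725 + 4*√3)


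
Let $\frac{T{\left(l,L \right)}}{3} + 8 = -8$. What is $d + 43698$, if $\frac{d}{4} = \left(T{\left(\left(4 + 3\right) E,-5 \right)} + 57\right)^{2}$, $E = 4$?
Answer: $44022$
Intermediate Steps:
$T{\left(l,L \right)} = -48$ ($T{\left(l,L \right)} = -24 + 3 \left(-8\right) = -24 - 24 = -48$)
$d = 324$ ($d = 4 \left(-48 + 57\right)^{2} = 4 \cdot 9^{2} = 4 \cdot 81 = 324$)
$d + 43698 = 324 + 43698 = 44022$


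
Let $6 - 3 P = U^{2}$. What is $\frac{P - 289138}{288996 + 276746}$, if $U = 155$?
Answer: $- \frac{891433}{1697226} \approx -0.52523$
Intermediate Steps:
$P = - \frac{24019}{3}$ ($P = 2 - \frac{155^{2}}{3} = 2 - \frac{24025}{3} = - \frac{24019}{3} \approx -8006.3$)
$\frac{P - 289138}{288996 + 276746} = \frac{- \frac{24019}{3} - 289138}{288996 + 276746} = - \frac{891433}{3 \cdot 565742} = \left(- \frac{891433}{3}\right) \frac{1}{565742} = - \frac{891433}{1697226}$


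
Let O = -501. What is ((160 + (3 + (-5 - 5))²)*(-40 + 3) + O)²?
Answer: 67798756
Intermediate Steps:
((160 + (3 + (-5 - 5))²)*(-40 + 3) + O)² = ((160 + (3 + (-5 - 5))²)*(-40 + 3) - 501)² = ((160 + (3 - 10)²)*(-37) - 501)² = ((160 + (-7)²)*(-37) - 501)² = ((160 + 49)*(-37) - 501)² = (209*(-37) - 501)² = (-7733 - 501)² = (-8234)² = 67798756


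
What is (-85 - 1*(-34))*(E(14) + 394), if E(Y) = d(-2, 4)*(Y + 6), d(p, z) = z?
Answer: -24174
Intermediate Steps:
E(Y) = 24 + 4*Y (E(Y) = 4*(Y + 6) = 4*(6 + Y) = 24 + 4*Y)
(-85 - 1*(-34))*(E(14) + 394) = (-85 - 1*(-34))*((24 + 4*14) + 394) = (-85 + 34)*((24 + 56) + 394) = -51*(80 + 394) = -51*474 = -24174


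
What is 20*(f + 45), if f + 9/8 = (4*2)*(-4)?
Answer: 475/2 ≈ 237.50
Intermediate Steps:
f = -265/8 (f = -9/8 + (4*2)*(-4) = -9/8 + 8*(-4) = -9/8 - 32 = -265/8 ≈ -33.125)
20*(f + 45) = 20*(-265/8 + 45) = 20*(95/8) = 475/2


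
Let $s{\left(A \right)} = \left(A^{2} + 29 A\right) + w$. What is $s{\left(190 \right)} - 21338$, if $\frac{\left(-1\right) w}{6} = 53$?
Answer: $19954$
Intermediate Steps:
$w = -318$ ($w = \left(-6\right) 53 = -318$)
$s{\left(A \right)} = -318 + A^{2} + 29 A$ ($s{\left(A \right)} = \left(A^{2} + 29 A\right) - 318 = -318 + A^{2} + 29 A$)
$s{\left(190 \right)} - 21338 = \left(-318 + 190^{2} + 29 \cdot 190\right) - 21338 = \left(-318 + 36100 + 5510\right) - 21338 = 41292 - 21338 = 19954$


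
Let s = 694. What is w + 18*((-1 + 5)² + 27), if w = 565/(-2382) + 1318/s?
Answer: 641126479/826554 ≈ 775.66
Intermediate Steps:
w = 1373683/826554 (w = 565/(-2382) + 1318/694 = 565*(-1/2382) + 1318*(1/694) = -565/2382 + 659/347 = 1373683/826554 ≈ 1.6619)
w + 18*((-1 + 5)² + 27) = 1373683/826554 + 18*((-1 + 5)² + 27) = 1373683/826554 + 18*(4² + 27) = 1373683/826554 + 18*(16 + 27) = 1373683/826554 + 18*43 = 1373683/826554 + 774 = 641126479/826554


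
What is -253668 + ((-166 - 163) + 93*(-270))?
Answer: -279107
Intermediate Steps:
-253668 + ((-166 - 163) + 93*(-270)) = -253668 + (-329 - 25110) = -253668 - 25439 = -279107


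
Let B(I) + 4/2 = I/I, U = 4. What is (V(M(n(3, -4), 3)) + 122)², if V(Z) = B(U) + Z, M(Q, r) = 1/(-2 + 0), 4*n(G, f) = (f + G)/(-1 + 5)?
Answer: 58081/4 ≈ 14520.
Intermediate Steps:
n(G, f) = G/16 + f/16 (n(G, f) = ((f + G)/(-1 + 5))/4 = ((G + f)/4)/4 = ((G + f)*(¼))/4 = (G/4 + f/4)/4 = G/16 + f/16)
B(I) = -1 (B(I) = -2 + I/I = -2 + 1 = -1)
M(Q, r) = -½ (M(Q, r) = 1/(-2) = -½)
V(Z) = -1 + Z
(V(M(n(3, -4), 3)) + 122)² = ((-1 - ½) + 122)² = (-3/2 + 122)² = (241/2)² = 58081/4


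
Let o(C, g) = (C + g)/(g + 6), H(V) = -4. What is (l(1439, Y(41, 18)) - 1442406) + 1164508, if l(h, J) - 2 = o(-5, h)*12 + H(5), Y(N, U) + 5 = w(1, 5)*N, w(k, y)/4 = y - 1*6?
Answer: -401548292/1445 ≈ -2.7789e+5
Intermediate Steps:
w(k, y) = -24 + 4*y (w(k, y) = 4*(y - 1*6) = 4*(y - 6) = 4*(-6 + y) = -24 + 4*y)
o(C, g) = (C + g)/(6 + g)
Y(N, U) = -5 - 4*N (Y(N, U) = -5 + (-24 + 4*5)*N = -5 + (-24 + 20)*N = -5 - 4*N)
l(h, J) = -2 + 12*(-5 + h)/(6 + h) (l(h, J) = 2 + (((-5 + h)/(6 + h))*12 - 4) = 2 + (12*(-5 + h)/(6 + h) - 4) = 2 + (-4 + 12*(-5 + h)/(6 + h)) = -2 + 12*(-5 + h)/(6 + h))
(l(1439, Y(41, 18)) - 1442406) + 1164508 = (2*(-36 + 5*1439)/(6 + 1439) - 1442406) + 1164508 = (2*(-36 + 7195)/1445 - 1442406) + 1164508 = (2*(1/1445)*7159 - 1442406) + 1164508 = (14318/1445 - 1442406) + 1164508 = -2084262352/1445 + 1164508 = -401548292/1445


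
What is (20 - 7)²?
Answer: 169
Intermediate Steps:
(20 - 7)² = 13² = 169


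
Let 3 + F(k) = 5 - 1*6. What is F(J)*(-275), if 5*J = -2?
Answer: 1100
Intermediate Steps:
J = -⅖ (J = (⅕)*(-2) = -⅖ ≈ -0.40000)
F(k) = -4 (F(k) = -3 + (5 - 1*6) = -3 + (5 - 6) = -3 - 1 = -4)
F(J)*(-275) = -4*(-275) = 1100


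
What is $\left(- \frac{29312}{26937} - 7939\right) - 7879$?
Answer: $- \frac{426118778}{26937} \approx -15819.0$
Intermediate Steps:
$\left(- \frac{29312}{26937} - 7939\right) - 7879 = - \frac{213882155}{26937} - 7879 = - \frac{426118778}{26937}$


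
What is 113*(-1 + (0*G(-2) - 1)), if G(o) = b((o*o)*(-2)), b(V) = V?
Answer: -226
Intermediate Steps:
G(o) = -2*o**2 (G(o) = (o*o)*(-2) = o**2*(-2) = -2*o**2)
113*(-1 + (0*G(-2) - 1)) = 113*(-1 + (0*(-2*(-2)**2) - 1)) = 113*(-1 + (0*(-2*4) - 1)) = 113*(-1 + (0*(-8) - 1)) = 113*(-1 + (0 - 1)) = 113*(-1 - 1) = 113*(-2) = -226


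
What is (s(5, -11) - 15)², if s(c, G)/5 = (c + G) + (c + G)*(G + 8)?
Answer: 2025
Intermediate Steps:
s(c, G) = 5*G + 5*c + 5*(8 + G)*(G + c) (s(c, G) = 5*((c + G) + (c + G)*(G + 8)) = 5*((G + c) + (G + c)*(8 + G)) = 5*((G + c) + (8 + G)*(G + c)) = 5*(G + c + (8 + G)*(G + c)) = 5*G + 5*c + 5*(8 + G)*(G + c))
(s(5, -11) - 15)² = ((5*(-11)² + 45*(-11) + 45*5 + 5*(-11)*5) - 15)² = ((5*121 - 495 + 225 - 275) - 15)² = ((605 - 495 + 225 - 275) - 15)² = (60 - 15)² = 45² = 2025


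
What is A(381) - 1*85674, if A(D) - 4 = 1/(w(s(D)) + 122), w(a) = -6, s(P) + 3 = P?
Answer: -9937719/116 ≈ -85670.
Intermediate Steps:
s(P) = -3 + P
A(D) = 465/116 (A(D) = 4 + 1/(-6 + 122) = 4 + 1/116 = 465/116)
A(381) - 1*85674 = 465/116 - 1*85674 = 465/116 - 85674 = -9937719/116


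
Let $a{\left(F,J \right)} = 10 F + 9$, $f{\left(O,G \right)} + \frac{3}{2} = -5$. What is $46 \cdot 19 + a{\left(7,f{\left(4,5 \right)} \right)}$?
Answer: $953$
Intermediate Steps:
$f{\left(O,G \right)} = - \frac{13}{2}$ ($f{\left(O,G \right)} = - \frac{3}{2} - 5 = - \frac{13}{2}$)
$a{\left(F,J \right)} = 9 + 10 F$
$46 \cdot 19 + a{\left(7,f{\left(4,5 \right)} \right)} = 46 \cdot 19 + \left(9 + 10 \cdot 7\right) = 874 + \left(9 + 70\right) = 874 + 79 = 953$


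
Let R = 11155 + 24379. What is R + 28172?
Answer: 63706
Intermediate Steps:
R = 35534
R + 28172 = 35534 + 28172 = 63706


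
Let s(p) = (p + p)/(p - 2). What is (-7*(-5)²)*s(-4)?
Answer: -700/3 ≈ -233.33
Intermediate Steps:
s(p) = 2*p/(-2 + p) (s(p) = (2*p)/(-2 + p) = 2*p/(-2 + p))
(-7*(-5)²)*s(-4) = (-7*(-5)²)*(2*(-4)/(-2 - 4)) = (-7*25)*(2*(-4)/(-6)) = -350*(-4)*(-1)/6 = -175*4/3 = -700/3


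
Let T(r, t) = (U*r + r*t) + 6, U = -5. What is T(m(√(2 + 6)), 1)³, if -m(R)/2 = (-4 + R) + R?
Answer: -177320 + 130432*√2 ≈ 7138.7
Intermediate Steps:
m(R) = 8 - 4*R (m(R) = -2*((-4 + R) + R) = -2*(-4 + 2*R) = 8 - 4*R)
T(r, t) = 6 - 5*r + r*t (T(r, t) = (-5*r + r*t) + 6 = 6 - 5*r + r*t)
T(m(√(2 + 6)), 1)³ = (6 - 5*(8 - 4*√(2 + 6)) + (8 - 4*√(2 + 6))*1)³ = (6 - 5*(8 - 8*√2) + (8 - 8*√2)*1)³ = (6 + (-40 + 40*√2) + (8 - 8*√2))³ = (-26 + 32*√2)³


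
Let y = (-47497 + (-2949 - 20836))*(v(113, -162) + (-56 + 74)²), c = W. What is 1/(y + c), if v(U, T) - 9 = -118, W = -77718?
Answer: -1/15403348 ≈ -6.4921e-8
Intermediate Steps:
v(U, T) = -109 (v(U, T) = 9 - 118 = -109)
c = -77718
y = -15325630 (y = (-47497 + (-2949 - 20836))*(-109 + (-56 + 74)²) = (-47497 - 23785)*(-109 + 18²) = -71282*(-109 + 324) = -71282*215 = -15325630)
1/(y + c) = 1/(-15325630 - 77718) = 1/(-15403348) = -1/15403348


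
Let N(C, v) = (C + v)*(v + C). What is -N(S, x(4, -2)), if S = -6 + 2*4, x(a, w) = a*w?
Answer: -36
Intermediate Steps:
S = 2 (S = -6 + 8 = 2)
N(C, v) = (C + v)² (N(C, v) = (C + v)*(C + v) = (C + v)²)
-N(S, x(4, -2)) = -(2 + 4*(-2))² = -(2 - 8)² = -1*(-6)² = -1*36 = -36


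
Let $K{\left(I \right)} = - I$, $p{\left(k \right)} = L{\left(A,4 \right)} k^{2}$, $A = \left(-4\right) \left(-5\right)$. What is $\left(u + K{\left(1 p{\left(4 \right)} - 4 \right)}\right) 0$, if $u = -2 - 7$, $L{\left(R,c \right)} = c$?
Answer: $0$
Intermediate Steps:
$A = 20$
$p{\left(k \right)} = 4 k^{2}$
$u = -9$ ($u = -2 - 7 = -9$)
$\left(u + K{\left(1 p{\left(4 \right)} - 4 \right)}\right) 0 = \left(-9 - \left(1 \cdot 4 \cdot 4^{2} - 4\right)\right) 0 = \left(-9 - \left(1 \cdot 4 \cdot 16 - 4\right)\right) 0 = \left(-9 - \left(1 \cdot 64 - 4\right)\right) 0 = \left(-9 - \left(64 - 4\right)\right) 0 = \left(-9 - 60\right) 0 = \left(-69\right) 0 = 0$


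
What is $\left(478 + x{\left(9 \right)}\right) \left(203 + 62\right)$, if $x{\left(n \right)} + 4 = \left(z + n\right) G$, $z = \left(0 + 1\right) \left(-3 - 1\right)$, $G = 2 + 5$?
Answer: $134885$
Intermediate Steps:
$G = 7$
$z = -4$ ($z = 1 \left(-4\right) = -4$)
$x{\left(n \right)} = -32 + 7 n$ ($x{\left(n \right)} = -4 + \left(-4 + n\right) 7 = -4 + \left(-28 + 7 n\right) = -32 + 7 n$)
$\left(478 + x{\left(9 \right)}\right) \left(203 + 62\right) = \left(478 + \left(-32 + 7 \cdot 9\right)\right) \left(203 + 62\right) = \left(478 + \left(-32 + 63\right)\right) 265 = \left(478 + 31\right) 265 = 509 \cdot 265 = 134885$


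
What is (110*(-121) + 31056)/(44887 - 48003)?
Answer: -467/82 ≈ -5.6951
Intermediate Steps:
(110*(-121) + 31056)/(44887 - 48003) = (-13310 + 31056)/(-3116) = 17746*(-1/3116) = -467/82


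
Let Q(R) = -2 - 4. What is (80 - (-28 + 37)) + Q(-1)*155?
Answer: -859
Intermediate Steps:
Q(R) = -6
(80 - (-28 + 37)) + Q(-1)*155 = (80 - (-28 + 37)) - 6*155 = (80 - 1*9) - 930 = (80 - 9) - 930 = 71 - 930 = -859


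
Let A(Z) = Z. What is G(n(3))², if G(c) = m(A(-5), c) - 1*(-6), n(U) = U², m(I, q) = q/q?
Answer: 49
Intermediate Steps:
m(I, q) = 1
G(c) = 7 (G(c) = 1 - 1*(-6) = 1 + 6 = 7)
G(n(3))² = 7² = 49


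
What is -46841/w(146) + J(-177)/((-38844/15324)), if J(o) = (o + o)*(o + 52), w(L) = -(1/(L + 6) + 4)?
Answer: -3788673022/657111 ≈ -5765.6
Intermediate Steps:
w(L) = -4 - 1/(6 + L) (w(L) = -(1/(6 + L) + 4) = -(4 + 1/(6 + L)) = -4 - 1/(6 + L))
J(o) = 2*o*(52 + o) (J(o) = (2*o)*(52 + o) = 2*o*(52 + o))
-46841/w(146) + J(-177)/((-38844/15324)) = -46841*(6 + 146)/(-25 - 4*146) + (2*(-177)*(52 - 177))/((-38844/15324)) = -46841*152/(-25 - 584) + (2*(-177)*(-125))/((-38844*1/15324)) = -46841/((1/152)*(-609)) + 44250/(-3237/1277) = -46841/(-609/152) + 44250*(-1277/3237) = -46841*(-152/609) - 18835750/1079 = 7119832/609 - 18835750/1079 = -3788673022/657111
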